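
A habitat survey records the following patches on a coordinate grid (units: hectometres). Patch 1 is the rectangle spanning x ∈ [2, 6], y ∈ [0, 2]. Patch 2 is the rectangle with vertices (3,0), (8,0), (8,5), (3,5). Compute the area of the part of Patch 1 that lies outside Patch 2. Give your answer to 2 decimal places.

2.00

|Patch 1∩Patch 2|: x∈[3,6], y∈[0,2] → 3·2 = 6.
|Patch 1| = 8.
|Patch 1 ∖ Patch 2| = |Patch 1| − |Patch 1∩Patch 2| = 8 − 6 = 2.00.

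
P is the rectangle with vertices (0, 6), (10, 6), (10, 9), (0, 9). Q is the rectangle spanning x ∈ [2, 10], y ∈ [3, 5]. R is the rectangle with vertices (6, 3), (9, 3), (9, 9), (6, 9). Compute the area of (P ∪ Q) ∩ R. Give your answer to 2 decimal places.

15.00

|P ∪ Q| = 46.
|(P ∪ Q) ∩ R| = 15.00.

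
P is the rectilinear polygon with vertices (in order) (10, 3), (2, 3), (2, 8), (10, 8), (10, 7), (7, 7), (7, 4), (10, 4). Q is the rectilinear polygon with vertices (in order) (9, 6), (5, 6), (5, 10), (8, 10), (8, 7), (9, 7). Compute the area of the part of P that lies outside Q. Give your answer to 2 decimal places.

26.00

|P| = 31, |P∩Q| = 5.
|P ∖ Q| = |P| − |P∩Q| = 31 − 5 = 26.00.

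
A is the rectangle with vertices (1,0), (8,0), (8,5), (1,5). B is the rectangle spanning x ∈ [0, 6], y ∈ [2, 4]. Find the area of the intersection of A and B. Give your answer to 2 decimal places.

|A∩B|: x∈[1,6], y∈[2,4] → 5·2 = 10.

10.00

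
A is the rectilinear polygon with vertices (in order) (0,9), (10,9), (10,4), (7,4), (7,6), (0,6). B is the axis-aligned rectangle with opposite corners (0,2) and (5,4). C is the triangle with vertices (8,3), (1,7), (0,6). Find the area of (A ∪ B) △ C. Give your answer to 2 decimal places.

|A ∪ B| = 46.
|(A ∪ B) ∩ C| = 1.375.
|(A ∪ B) △ C| = 46 + 5.5 − 2.75 = 48.75.

48.75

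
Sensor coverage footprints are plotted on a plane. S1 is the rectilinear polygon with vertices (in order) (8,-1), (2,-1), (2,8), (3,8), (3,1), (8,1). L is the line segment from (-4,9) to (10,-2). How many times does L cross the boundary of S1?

4

The segment meets the boundary at (8,-0.429), (3,3.5), (6.182,1), (2,4.286).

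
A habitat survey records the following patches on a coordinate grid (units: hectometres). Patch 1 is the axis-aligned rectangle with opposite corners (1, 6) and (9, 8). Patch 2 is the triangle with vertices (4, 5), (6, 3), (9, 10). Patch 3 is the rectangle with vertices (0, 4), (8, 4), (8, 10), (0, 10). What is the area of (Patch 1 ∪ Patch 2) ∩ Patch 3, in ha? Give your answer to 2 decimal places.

|Patch 1 ∪ Patch 2| = 22.5714.
|(Patch 1 ∪ Patch 2) ∩ Patch 3| = 19.21.

19.21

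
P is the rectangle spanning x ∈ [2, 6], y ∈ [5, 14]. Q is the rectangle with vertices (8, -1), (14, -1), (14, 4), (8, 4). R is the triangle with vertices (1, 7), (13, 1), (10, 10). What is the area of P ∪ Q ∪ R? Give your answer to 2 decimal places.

By inclusion–exclusion:
Individual areas: |P| = 36, |Q| = 30, |R| = 45.
|P∩Q| = 0 (no overlap).
|P∩R| = 9.75.
|Q∩R| = 7.25.
|P∩Q∩R| = 0.
|P ∪ Q ∪ R| = 111 − 17 + 0 = 94.00.

94.00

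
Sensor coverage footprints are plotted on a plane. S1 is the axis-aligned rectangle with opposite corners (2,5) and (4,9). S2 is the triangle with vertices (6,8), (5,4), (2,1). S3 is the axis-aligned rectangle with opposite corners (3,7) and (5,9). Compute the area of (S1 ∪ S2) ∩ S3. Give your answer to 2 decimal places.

The region (S1 ∪ S2) ∩ S3 is the polygon with vertices (4,9), (4,7), (3,7), (3,9).
By the shoelace formula its area is 2.00.

2.00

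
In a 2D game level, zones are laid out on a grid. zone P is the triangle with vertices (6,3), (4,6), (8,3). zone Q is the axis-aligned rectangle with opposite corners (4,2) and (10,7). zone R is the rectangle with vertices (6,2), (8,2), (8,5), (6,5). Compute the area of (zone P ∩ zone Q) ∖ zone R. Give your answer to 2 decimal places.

|zone P ∩ zone Q| = 3.
|(zone P ∩ zone Q) ∩ zone R| = 1.5.
|(zone P ∩ zone Q) ∖ zone R| = 3 − 1.5 = 1.50.

1.50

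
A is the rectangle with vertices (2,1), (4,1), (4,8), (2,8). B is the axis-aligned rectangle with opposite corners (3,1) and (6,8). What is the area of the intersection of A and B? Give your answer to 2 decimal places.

|A∩B|: x∈[3,4], y∈[1,8] → 1·7 = 7.

7.00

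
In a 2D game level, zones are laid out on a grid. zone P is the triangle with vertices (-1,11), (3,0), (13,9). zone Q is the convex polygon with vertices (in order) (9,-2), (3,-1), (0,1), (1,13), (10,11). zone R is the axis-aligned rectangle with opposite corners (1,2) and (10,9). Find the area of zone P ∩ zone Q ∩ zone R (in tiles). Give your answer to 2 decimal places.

49.74

The intersection is the polygon with vertices (1,5.5), (1,9), (9.846,9), (9.612,5.95), (5.222,2), (2.273,2).
By the shoelace formula its area is 49.74.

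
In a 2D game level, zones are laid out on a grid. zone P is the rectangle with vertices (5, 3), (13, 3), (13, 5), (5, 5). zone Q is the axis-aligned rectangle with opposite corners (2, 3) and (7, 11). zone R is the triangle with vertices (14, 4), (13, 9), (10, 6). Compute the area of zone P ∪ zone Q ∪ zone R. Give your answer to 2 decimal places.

60.75

By inclusion–exclusion:
Individual areas: |zone P| = 16, |zone Q| = 40, |zone R| = 9.
|zone P∩zone Q|: x∈[5,7], y∈[3,5] → 2·2 = 4.
|zone P∩zone R| = 0.25.
|zone Q∩zone R| = 0.
|zone P∩zone Q∩zone R| = 0.
|zone P ∪ zone Q ∪ zone R| = 65 − 4.25 + 0 = 60.75.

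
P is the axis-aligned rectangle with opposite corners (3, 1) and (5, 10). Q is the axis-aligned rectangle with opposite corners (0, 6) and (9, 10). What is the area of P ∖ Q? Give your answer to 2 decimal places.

10.00

|P∩Q|: x∈[3,5], y∈[6,10] → 2·4 = 8.
|P| = 18.
|P ∖ Q| = |P| − |P∩Q| = 18 − 8 = 10.00.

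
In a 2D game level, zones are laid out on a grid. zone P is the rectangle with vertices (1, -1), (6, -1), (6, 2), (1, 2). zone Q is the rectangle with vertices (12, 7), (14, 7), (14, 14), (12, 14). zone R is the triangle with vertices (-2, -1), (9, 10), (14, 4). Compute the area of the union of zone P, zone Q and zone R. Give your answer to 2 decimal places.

By inclusion–exclusion:
Individual areas: |zone P| = 15, |zone Q| = 14, |zone R| = 60.5.
|zone P∩zone Q| = 0 (no overlap).
|zone P∩zone R| = 6.4062.
|zone Q∩zone R| = 0.
|zone P∩zone Q∩zone R| = 0.
|zone P ∪ zone Q ∪ zone R| = 89.5 − 6.4062 + 0 = 83.09.

83.09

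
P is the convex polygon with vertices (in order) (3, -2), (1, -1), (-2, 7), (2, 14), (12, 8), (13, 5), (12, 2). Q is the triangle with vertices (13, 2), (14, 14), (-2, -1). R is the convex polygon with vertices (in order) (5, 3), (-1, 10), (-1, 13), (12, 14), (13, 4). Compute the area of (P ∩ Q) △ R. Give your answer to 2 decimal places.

|P ∩ Q| = 67.3755.
|(P ∩ Q) ∩ R| = 36.2262.
|(P ∩ Q) △ R| = 67.3755 + 117.5 − 72.4523 = 112.42.

112.42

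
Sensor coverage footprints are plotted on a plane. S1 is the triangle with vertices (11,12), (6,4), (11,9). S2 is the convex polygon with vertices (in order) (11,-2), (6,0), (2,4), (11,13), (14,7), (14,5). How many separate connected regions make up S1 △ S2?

1

S1 △ S2 is a single connected region.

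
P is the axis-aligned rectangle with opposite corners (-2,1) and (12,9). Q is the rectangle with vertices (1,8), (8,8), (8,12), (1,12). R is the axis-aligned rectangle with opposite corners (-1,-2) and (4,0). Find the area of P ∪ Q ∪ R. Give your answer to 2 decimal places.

By inclusion–exclusion:
Individual areas: |P| = 112, |Q| = 28, |R| = 10.
|P∩Q|: x∈[1,8], y∈[8,9] → 7·1 = 7.
|P∩R| = 0 (no overlap).
|Q∩R| = 0 (no overlap).
|P∩Q∩R| = 0.
|P ∪ Q ∪ R| = 150 − 7 + 0 = 143.00.

143.00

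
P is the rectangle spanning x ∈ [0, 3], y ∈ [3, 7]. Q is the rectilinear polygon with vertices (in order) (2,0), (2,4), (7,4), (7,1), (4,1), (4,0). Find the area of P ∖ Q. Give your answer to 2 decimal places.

|P| = 12, |P∩Q| = 1.
|P ∖ Q| = |P| − |P∩Q| = 12 − 1 = 11.00.

11.00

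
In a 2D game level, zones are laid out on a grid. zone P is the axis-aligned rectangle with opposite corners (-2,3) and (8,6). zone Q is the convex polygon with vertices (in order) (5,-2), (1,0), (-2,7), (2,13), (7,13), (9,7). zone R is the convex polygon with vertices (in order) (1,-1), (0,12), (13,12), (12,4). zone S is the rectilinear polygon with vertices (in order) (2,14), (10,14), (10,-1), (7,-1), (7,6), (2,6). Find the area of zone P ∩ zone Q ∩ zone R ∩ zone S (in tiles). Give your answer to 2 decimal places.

2.32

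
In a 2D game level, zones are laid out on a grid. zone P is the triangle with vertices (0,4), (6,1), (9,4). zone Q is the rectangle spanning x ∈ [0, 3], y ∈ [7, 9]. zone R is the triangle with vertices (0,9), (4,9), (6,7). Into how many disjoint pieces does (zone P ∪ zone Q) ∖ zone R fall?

2

(zone P ∪ zone Q) ∖ zone R splits into 2 disjoint pieces (area 13.5, area 4.5).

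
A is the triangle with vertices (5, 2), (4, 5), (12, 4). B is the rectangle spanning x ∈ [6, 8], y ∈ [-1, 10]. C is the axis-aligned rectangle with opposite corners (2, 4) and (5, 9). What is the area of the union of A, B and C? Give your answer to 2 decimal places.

43.62

By inclusion–exclusion:
Individual areas: |A| = 11.5, |B| = 22, |C| = 15.
|A∩B| = 4.1071.
|A∩C| = 0.7708.
|B∩C| = 0 (no overlap).
|A∩B∩C| = 0.
|A ∪ B ∪ C| = 48.5 − 4.878 + 0 = 43.62.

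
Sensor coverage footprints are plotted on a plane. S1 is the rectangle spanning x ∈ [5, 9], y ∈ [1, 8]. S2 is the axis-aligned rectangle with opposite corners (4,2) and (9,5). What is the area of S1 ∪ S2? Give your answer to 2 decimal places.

By inclusion–exclusion:
Individual areas: |S1| = 28, |S2| = 15.
|S1∩S2|: x∈[5,9], y∈[2,5] → 4·3 = 12.
|S1 ∪ S2| = 43 − 12 = 31.00.

31.00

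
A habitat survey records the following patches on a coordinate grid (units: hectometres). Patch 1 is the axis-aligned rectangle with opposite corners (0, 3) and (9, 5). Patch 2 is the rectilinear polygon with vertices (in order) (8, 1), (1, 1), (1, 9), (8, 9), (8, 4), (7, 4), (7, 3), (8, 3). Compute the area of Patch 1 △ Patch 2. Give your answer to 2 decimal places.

|Patch 1| = 18, |Patch 2| = 55, |Patch 1∩Patch 2| = 13.
|Patch 1 △ Patch 2| = |Patch 1| + |Patch 2| − 2·|Patch 1∩Patch 2| = 18 + 55 − 26 = 47.00.

47.00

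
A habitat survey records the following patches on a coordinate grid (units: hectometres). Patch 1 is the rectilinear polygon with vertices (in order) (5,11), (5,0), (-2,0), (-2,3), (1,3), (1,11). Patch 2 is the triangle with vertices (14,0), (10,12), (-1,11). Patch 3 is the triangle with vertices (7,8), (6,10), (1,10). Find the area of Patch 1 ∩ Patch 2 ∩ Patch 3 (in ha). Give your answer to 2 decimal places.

2.67

The intersection is the polygon with vertices (5,8.667), (1,10), (5,10).
By the shoelace formula its area is 2.67.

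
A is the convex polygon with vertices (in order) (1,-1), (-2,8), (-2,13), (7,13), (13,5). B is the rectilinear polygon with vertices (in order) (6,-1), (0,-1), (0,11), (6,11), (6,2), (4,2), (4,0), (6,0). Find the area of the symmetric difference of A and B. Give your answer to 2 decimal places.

80.00

|A| = 136.5, |B| = 68, |A∩B| = 62.25.
|A △ B| = |A| + |B| − 2·|A∩B| = 136.5 + 68 − 124.5 = 80.00.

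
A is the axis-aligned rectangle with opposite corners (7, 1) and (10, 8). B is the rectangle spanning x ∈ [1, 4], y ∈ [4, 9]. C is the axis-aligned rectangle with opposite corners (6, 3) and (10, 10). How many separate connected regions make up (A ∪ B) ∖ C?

2

(A ∪ B) ∖ C splits into 2 disjoint pieces (area 6, area 15).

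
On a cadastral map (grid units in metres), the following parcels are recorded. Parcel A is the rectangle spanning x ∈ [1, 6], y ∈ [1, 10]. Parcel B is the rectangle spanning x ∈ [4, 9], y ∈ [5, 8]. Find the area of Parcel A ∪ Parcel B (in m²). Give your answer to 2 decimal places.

By inclusion–exclusion:
Individual areas: |Parcel A| = 45, |Parcel B| = 15.
|Parcel A∩Parcel B|: x∈[4,6], y∈[5,8] → 2·3 = 6.
|Parcel A ∪ Parcel B| = 60 − 6 = 54.00.

54.00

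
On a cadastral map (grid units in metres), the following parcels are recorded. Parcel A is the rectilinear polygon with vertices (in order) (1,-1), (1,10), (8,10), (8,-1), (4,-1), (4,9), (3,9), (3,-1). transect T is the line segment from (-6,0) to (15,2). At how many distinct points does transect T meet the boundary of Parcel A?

4

The segment meets the boundary at (8,1.333), (3,0.857), (1,0.667), (4,0.952).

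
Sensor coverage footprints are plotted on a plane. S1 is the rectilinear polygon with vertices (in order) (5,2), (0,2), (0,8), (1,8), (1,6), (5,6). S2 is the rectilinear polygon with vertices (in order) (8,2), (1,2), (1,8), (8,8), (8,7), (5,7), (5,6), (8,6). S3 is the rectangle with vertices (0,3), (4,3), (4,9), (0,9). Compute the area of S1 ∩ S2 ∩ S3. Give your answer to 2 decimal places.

9.00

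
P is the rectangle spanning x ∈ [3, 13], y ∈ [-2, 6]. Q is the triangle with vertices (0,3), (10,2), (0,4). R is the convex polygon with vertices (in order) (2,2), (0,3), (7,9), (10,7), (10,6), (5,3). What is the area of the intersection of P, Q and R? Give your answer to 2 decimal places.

0.91

The intersection is the polygon with vertices (5,3), (3.846,2.615), (3,2.7), (3,3.4).
By the shoelace formula its area is 0.91.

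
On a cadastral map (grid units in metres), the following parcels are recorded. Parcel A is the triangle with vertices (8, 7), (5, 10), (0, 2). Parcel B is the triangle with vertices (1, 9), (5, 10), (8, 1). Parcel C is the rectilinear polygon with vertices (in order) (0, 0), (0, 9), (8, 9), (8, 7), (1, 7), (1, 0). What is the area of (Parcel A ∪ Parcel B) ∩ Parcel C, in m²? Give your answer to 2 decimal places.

10.74

|Parcel A ∪ Parcel B| = 30.2007.
|(Parcel A ∪ Parcel B) ∩ Parcel C| = 10.74.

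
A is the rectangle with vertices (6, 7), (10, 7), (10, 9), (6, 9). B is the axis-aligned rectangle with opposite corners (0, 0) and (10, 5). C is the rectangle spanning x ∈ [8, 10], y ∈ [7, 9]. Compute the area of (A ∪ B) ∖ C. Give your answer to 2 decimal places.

|A ∪ B| = 58.
|(A ∪ B) ∩ C| = 4.
|(A ∪ B) ∖ C| = 58 − 4 = 54.00.

54.00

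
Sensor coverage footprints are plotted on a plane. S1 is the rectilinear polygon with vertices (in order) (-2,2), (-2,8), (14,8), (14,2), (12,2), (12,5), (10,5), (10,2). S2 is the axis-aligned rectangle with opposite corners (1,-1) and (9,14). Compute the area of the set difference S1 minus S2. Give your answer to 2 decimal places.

42.00

|S1| = 90, |S1∩S2| = 48.
|S1 ∖ S2| = |S1| − |S1∩S2| = 90 − 48 = 42.00.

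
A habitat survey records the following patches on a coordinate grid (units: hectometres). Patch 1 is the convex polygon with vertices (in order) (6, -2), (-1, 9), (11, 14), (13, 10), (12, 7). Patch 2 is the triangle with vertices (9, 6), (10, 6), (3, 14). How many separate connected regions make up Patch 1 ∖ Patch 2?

Patch 1 ∖ Patch 2 is a single connected region.

1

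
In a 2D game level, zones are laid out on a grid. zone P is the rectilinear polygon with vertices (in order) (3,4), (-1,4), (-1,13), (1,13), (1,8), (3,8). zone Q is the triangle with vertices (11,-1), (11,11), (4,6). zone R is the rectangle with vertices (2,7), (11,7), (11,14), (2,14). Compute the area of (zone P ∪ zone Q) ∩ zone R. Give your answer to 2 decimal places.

12.20

|zone P ∪ zone Q| = 68.
|(zone P ∪ zone Q) ∩ zone R| = 12.20.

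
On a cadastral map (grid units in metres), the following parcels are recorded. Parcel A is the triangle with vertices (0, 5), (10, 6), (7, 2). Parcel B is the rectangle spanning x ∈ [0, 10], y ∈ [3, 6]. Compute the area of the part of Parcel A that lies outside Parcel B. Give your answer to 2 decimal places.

1.54

|Parcel A| = 18.5, |Parcel A∩Parcel B| = 16.9583.
|Parcel A ∖ Parcel B| = |Parcel A| − |Parcel A∩Parcel B| = 18.5 − 16.9583 = 1.54.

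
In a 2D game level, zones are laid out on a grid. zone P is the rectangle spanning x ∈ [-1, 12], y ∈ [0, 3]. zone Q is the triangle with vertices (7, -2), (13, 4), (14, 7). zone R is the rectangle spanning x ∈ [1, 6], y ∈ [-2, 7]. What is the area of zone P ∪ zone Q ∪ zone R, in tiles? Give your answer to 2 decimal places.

72.67

By inclusion–exclusion:
Individual areas: |zone P| = 39, |zone Q| = 6, |zone R| = 45.
|zone P∩zone Q| = 2.3333.
|zone P∩zone R|: x∈[1,6], y∈[0,3] → 5·3 = 15.
|zone Q∩zone R| = 0.
|zone P∩zone Q∩zone R| = 0.
|zone P ∪ zone Q ∪ zone R| = 90 − 17.3333 + 0 = 72.67.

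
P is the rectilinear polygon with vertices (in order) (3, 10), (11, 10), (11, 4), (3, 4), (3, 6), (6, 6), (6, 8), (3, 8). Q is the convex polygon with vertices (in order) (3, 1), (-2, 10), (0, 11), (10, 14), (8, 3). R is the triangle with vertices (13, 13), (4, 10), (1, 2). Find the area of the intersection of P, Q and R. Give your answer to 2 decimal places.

13.55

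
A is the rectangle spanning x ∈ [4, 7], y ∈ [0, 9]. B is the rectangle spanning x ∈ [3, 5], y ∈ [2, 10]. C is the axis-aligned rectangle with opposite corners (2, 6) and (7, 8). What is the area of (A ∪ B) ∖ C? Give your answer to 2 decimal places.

|A ∪ B| = 36.
|(A ∪ B) ∩ C| = 8.
|(A ∪ B) ∖ C| = 36 − 8 = 28.00.

28.00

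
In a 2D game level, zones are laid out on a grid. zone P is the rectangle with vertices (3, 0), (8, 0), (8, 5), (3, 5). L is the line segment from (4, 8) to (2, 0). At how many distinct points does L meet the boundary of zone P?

2

The segment meets the boundary at (3,4), (3.25,5).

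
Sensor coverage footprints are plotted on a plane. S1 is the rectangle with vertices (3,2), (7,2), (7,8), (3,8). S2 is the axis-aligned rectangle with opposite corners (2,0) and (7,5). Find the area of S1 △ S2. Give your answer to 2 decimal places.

25.00

|S1∩S2|: x∈[3,7], y∈[2,5] → 4·3 = 12.
|S1 △ S2| = |S1| + |S2| − 2·|S1∩S2| = 24 + 25 − 24 = 25.00.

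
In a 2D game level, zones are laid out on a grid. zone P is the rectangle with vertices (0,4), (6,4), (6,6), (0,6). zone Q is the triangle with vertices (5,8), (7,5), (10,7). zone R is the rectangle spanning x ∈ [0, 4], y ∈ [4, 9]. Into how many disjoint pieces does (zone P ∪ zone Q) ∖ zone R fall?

2

(zone P ∪ zone Q) ∖ zone R splits into 2 disjoint pieces (area 4, area 6.5).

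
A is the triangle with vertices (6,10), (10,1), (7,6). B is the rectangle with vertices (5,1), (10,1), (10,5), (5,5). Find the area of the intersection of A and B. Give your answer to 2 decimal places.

1.24

The intersection is the polygon with vertices (10,1), (7.6,5), (8.222,5).
By the shoelace formula its area is 1.24.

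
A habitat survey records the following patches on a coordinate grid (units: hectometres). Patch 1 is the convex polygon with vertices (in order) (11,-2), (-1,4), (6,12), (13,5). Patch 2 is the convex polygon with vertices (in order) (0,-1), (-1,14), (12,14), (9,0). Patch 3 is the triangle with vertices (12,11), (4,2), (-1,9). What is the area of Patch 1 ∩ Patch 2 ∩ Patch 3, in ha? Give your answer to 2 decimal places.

37.83

The intersection is the polygon with vertices (4.056,9.778), (7.667,10.333), (9.647,8.353), (4,2), (0.966,6.247).
By the shoelace formula its area is 37.83.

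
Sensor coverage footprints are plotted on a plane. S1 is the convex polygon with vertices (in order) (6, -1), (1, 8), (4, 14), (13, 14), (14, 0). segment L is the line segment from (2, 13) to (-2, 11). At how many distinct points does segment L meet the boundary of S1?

0

The segment lies entirely outside S1 and never meets its boundary.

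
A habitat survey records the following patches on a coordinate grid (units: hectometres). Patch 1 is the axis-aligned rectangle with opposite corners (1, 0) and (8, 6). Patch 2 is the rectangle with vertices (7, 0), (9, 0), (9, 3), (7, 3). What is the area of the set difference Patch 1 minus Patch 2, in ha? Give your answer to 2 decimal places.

|Patch 1∩Patch 2|: x∈[7,8], y∈[0,3] → 1·3 = 3.
|Patch 1| = 42.
|Patch 1 ∖ Patch 2| = |Patch 1| − |Patch 1∩Patch 2| = 42 − 3 = 39.00.

39.00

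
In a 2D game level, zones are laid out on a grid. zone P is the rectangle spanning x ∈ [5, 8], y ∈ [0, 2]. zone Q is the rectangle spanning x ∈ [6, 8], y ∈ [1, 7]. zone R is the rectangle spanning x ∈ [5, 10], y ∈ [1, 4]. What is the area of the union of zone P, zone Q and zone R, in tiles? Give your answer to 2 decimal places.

By inclusion–exclusion:
Individual areas: |zone P| = 6, |zone Q| = 12, |zone R| = 15.
|zone P∩zone Q|: x∈[6,8], y∈[1,2] → 2·1 = 2.
|zone P∩zone R|: x∈[5,8], y∈[1,2] → 3·1 = 3.
|zone Q∩zone R|: x∈[6,8], y∈[1,4] → 2·3 = 6.
|zone P∩zone Q∩zone R| = 2.
|zone P ∪ zone Q ∪ zone R| = 33 − 11 + 2 = 24.00.

24.00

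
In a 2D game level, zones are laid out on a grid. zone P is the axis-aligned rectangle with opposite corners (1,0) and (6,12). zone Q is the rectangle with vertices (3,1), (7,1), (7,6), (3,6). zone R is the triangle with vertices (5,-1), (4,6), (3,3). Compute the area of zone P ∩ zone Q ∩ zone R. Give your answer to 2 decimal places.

The intersection is the polygon with vertices (4,1), (3,3), (4,6), (4.714,1).
By the shoelace formula its area is 4.29.

4.29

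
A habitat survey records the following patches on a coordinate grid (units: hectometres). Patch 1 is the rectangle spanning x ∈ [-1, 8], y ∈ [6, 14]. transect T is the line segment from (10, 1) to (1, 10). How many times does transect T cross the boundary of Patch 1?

The segment meets the boundary at (5,6).

1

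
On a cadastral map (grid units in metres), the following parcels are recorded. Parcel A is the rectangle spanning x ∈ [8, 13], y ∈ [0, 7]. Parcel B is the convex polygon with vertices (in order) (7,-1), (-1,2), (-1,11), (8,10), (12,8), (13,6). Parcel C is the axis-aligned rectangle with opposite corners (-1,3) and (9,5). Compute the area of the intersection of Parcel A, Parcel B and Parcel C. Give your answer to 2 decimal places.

The intersection is the polygon with vertices (8,5), (9,5), (9,3), (8,3).
By the shoelace formula its area is 2.00.

2.00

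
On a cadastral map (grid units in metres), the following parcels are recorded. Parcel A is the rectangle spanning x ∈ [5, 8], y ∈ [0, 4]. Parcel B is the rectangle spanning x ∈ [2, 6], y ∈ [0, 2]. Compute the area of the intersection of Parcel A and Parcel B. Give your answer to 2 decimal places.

|Parcel A∩Parcel B|: x∈[5,6], y∈[0,2] → 1·2 = 2.

2.00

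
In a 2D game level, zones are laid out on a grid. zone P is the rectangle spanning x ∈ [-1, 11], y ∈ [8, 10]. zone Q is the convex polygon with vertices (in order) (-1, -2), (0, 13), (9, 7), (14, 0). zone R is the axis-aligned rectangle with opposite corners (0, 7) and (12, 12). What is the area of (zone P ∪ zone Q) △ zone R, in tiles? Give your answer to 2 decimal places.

|zone P ∪ zone Q| = 139.4667.
|(zone P ∪ zone Q) ∩ zone R| = 36.25.
|(zone P ∪ zone Q) △ zone R| = 139.4667 + 60 − 72.5 = 126.97.

126.97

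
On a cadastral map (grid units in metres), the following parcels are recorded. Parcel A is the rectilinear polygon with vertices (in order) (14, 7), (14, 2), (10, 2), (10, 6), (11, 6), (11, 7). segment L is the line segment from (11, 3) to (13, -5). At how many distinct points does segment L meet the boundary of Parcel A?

1

The segment meets the boundary at (11.25,2).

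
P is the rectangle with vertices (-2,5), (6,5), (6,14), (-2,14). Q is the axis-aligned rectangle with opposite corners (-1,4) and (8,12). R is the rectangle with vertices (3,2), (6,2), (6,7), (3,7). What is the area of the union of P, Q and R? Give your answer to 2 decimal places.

By inclusion–exclusion:
Individual areas: |P| = 72, |Q| = 72, |R| = 15.
|P∩Q|: x∈[-1,6], y∈[5,12] → 7·7 = 49.
|P∩R|: x∈[3,6], y∈[5,7] → 3·2 = 6.
|Q∩R|: x∈[3,6], y∈[4,7] → 3·3 = 9.
|P∩Q∩R| = 6.
|P ∪ Q ∪ R| = 159 − 64 + 6 = 101.00.

101.00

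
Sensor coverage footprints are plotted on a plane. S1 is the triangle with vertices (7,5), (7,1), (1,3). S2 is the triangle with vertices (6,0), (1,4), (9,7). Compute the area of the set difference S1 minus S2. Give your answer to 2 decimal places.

|S1| = 12, |S1∩S2| = 11.0364.
|S1 ∖ S2| = |S1| − |S1∩S2| = 12 − 11.0364 = 0.96.

0.96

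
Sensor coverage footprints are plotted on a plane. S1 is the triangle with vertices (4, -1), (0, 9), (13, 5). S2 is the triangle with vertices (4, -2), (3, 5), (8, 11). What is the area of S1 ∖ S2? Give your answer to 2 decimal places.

40.61

|S1| = 57, |S1∩S2| = 16.3916.
|S1 ∖ S2| = |S1| − |S1∩S2| = 57 − 16.3916 = 40.61.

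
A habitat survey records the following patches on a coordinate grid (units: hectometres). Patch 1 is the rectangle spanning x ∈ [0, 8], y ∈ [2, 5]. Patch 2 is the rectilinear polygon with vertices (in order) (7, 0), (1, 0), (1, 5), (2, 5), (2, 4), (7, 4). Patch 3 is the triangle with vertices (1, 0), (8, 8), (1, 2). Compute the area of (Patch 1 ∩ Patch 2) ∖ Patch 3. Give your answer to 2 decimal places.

|Patch 1 ∩ Patch 2| = 13.
|(Patch 1 ∩ Patch 2) ∩ Patch 3| = 2.9167.
|(Patch 1 ∩ Patch 2) ∖ Patch 3| = 13 − 2.9167 = 10.08.

10.08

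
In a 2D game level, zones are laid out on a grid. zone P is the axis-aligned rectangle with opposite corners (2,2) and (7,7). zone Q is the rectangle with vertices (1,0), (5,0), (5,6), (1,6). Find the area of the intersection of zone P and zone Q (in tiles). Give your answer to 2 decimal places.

12.00

|zone P∩zone Q|: x∈[2,5], y∈[2,6] → 3·4 = 12.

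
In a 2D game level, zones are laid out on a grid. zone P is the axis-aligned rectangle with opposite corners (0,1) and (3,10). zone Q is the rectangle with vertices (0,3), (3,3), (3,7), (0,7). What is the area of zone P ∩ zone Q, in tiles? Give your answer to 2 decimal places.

12.00

|zone P∩zone Q|: x∈[0,3], y∈[3,7] → 3·4 = 12.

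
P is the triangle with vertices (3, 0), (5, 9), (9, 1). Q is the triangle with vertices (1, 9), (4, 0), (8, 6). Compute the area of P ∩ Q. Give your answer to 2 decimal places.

14.14

The intersection is the polygon with vertices (4.652,7.435), (6.091,6.818), (7.143,4.714), (4.125,0.188), (3.947,0.158), (3.4,1.8).
By the shoelace formula its area is 14.14.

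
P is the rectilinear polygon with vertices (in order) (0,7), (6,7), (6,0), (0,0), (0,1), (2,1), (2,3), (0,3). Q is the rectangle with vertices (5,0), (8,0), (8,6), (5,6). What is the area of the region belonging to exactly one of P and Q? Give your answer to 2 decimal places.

|P| = 38, |Q| = 18, |P∩Q| = 6.
|P △ Q| = |P| + |Q| − 2·|P∩Q| = 38 + 18 − 12 = 44.00.

44.00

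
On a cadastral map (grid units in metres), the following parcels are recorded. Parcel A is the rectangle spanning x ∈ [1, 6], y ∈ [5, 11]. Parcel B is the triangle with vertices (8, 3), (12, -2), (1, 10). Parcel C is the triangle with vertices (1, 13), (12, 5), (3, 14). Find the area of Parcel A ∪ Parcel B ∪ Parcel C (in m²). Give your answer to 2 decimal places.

44.12

By inclusion–exclusion:
Individual areas: |Parcel A| = 30, |Parcel B| = 3.5, |Parcel C| = 13.5.
|Parcel A∩Parcel B| = 1.0417.
|Parcel A∩Parcel C| = 1.8409.
|Parcel B∩Parcel C| = 0.
|Parcel A∩Parcel B∩Parcel C| = 0.
|Parcel A ∪ Parcel B ∪ Parcel C| = 47 − 2.8826 + 0 = 44.12.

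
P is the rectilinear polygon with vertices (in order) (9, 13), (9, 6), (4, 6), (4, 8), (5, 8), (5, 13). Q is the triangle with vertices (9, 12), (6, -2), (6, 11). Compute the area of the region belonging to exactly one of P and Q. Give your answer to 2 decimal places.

24.21

|P| = 30, |Q| = 19.5, |P∩Q| = 12.6429.
|P △ Q| = |P| + |Q| − 2·|P∩Q| = 30 + 19.5 − 25.2857 = 24.21.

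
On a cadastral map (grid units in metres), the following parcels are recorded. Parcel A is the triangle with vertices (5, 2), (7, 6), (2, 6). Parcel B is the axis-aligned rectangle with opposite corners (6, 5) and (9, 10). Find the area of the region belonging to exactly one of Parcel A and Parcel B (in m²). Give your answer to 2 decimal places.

23.50

|Parcel A| = 10, |Parcel B| = 15, |Parcel A∩Parcel B| = 0.75.
|Parcel A △ Parcel B| = |Parcel A| + |Parcel B| − 2·|Parcel A∩Parcel B| = 10 + 15 − 1.5 = 23.50.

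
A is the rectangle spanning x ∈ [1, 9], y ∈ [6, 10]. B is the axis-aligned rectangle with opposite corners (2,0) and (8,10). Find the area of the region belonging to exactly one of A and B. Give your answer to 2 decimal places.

44.00

|A∩B|: x∈[2,8], y∈[6,10] → 6·4 = 24.
|A △ B| = |A| + |B| − 2·|A∩B| = 32 + 60 − 48 = 44.00.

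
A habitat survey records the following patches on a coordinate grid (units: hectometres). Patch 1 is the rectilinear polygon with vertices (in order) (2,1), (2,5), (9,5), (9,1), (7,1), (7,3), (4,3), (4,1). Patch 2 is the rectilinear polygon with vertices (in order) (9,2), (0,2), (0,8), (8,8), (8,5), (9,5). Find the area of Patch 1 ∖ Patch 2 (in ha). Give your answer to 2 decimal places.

4.00

|Patch 1| = 22, |Patch 1∩Patch 2| = 18.
|Patch 1 ∖ Patch 2| = |Patch 1| − |Patch 1∩Patch 2| = 22 − 18 = 4.00.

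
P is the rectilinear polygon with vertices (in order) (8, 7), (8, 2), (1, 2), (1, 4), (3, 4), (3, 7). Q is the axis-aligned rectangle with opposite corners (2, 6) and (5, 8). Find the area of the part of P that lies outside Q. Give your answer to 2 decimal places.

27.00

|P| = 29, |P∩Q| = 2.
|P ∖ Q| = |P| − |P∩Q| = 29 − 2 = 27.00.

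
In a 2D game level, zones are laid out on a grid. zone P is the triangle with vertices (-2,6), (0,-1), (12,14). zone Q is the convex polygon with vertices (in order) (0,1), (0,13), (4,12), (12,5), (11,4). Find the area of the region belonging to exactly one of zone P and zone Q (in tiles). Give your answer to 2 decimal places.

|zone P| = 57, |zone Q| = 86, |zone P∩zone Q| = 37.8695.
|zone P △ zone Q| = |zone P| + |zone Q| − 2·|zone P∩zone Q| = 57 + 86 − 75.7389 = 67.26.

67.26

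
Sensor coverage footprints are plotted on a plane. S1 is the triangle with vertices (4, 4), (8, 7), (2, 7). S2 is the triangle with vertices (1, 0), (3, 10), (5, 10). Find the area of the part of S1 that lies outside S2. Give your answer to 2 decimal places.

|S1| = 9, |S1∩S2| = 1.4264.
|S1 ∖ S2| = |S1| − |S1∩S2| = 9 − 1.4264 = 7.57.

7.57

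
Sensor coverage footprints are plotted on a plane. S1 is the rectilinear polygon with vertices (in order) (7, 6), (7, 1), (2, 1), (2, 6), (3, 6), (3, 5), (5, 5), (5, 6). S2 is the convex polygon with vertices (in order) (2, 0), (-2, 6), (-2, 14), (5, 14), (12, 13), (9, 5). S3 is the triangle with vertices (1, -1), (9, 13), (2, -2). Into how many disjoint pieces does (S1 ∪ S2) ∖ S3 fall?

1

(S1 ∪ S2) ∖ S3 is a single connected region.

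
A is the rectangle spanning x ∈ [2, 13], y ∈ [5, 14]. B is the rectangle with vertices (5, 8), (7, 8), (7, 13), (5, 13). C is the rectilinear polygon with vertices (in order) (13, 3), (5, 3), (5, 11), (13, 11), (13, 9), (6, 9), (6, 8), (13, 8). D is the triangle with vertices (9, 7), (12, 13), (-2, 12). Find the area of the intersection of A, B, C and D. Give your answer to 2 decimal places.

4.41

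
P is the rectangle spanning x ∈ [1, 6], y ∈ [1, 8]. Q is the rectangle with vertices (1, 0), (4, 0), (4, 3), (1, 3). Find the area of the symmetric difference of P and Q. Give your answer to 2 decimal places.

|P∩Q|: x∈[1,4], y∈[1,3] → 3·2 = 6.
|P △ Q| = |P| + |Q| − 2·|P∩Q| = 35 + 9 − 12 = 32.00.

32.00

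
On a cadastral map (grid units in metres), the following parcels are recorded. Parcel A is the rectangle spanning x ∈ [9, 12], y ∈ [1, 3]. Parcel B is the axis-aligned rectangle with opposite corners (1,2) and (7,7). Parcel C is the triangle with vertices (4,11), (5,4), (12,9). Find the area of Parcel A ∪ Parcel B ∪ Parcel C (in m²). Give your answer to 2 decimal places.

57.79

By inclusion–exclusion:
Individual areas: |Parcel A| = 6, |Parcel B| = 30, |Parcel C| = 27.
|Parcel A∩Parcel B| = 0 (no overlap).
|Parcel A∩Parcel C| = 0.
|Parcel B∩Parcel C| = 5.2143.
|Parcel A∩Parcel B∩Parcel C| = 0.
|Parcel A ∪ Parcel B ∪ Parcel C| = 63 − 5.2143 + 0 = 57.79.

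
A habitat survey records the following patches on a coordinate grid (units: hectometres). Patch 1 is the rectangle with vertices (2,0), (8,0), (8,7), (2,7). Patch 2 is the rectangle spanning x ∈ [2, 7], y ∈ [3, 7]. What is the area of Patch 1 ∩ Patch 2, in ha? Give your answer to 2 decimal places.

|Patch 1∩Patch 2|: x∈[2,7], y∈[3,7] → 5·4 = 20.

20.00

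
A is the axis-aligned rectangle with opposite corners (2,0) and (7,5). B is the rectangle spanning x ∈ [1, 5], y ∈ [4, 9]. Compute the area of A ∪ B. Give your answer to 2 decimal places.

42.00

By inclusion–exclusion:
Individual areas: |A| = 25, |B| = 20.
|A∩B|: x∈[2,5], y∈[4,5] → 3·1 = 3.
|A ∪ B| = 45 − 3 = 42.00.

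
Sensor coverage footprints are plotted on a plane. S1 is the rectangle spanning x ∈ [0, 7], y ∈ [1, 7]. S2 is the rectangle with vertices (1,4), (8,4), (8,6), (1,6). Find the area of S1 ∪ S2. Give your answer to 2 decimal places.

44.00

By inclusion–exclusion:
Individual areas: |S1| = 42, |S2| = 14.
|S1∩S2|: x∈[1,7], y∈[4,6] → 6·2 = 12.
|S1 ∪ S2| = 56 − 12 = 44.00.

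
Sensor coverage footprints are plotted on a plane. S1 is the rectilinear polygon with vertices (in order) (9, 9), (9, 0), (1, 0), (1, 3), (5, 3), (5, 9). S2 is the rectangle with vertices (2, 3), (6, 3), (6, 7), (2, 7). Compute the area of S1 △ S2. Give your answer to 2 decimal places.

56.00

|S1| = 48, |S2| = 16, |S1∩S2| = 4.
|S1 △ S2| = |S1| + |S2| − 2·|S1∩S2| = 48 + 16 − 8 = 56.00.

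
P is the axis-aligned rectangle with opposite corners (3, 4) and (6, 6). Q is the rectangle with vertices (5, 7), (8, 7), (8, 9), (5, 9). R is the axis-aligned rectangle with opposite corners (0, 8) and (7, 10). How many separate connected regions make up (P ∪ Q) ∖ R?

(P ∪ Q) ∖ R splits into 2 disjoint pieces (area 6, area 4).

2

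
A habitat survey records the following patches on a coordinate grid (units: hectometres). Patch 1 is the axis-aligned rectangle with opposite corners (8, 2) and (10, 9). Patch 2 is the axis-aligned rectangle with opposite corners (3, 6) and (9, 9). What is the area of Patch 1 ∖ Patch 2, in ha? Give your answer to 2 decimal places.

|Patch 1∩Patch 2|: x∈[8,9], y∈[6,9] → 1·3 = 3.
|Patch 1| = 14.
|Patch 1 ∖ Patch 2| = |Patch 1| − |Patch 1∩Patch 2| = 14 − 3 = 11.00.

11.00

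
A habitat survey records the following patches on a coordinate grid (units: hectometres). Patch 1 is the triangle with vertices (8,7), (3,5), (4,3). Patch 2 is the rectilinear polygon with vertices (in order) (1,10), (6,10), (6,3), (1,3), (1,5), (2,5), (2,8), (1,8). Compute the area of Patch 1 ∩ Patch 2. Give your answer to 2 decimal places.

The intersection is the polygon with vertices (3,5), (6,6.2), (6,5), (4,3).
By the shoelace formula its area is 4.80.

4.80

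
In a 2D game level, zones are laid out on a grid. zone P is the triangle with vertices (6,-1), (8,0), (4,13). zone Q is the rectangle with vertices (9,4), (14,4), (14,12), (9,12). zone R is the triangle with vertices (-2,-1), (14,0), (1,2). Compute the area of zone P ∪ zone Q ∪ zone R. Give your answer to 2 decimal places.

By inclusion–exclusion:
Individual areas: |zone P| = 15, |zone Q| = 40, |zone R| = 22.5.
|zone P∩zone Q| = 0.
|zone P∩zone R| = 3.0763.
|zone Q∩zone R| = 0.
|zone P∩zone Q∩zone R| = 0.
|zone P ∪ zone Q ∪ zone R| = 77.5 − 3.0763 + 0 = 74.42.

74.42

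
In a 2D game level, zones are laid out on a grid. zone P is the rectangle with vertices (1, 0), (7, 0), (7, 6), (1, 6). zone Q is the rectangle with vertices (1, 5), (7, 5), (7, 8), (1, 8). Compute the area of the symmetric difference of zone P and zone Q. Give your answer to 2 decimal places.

|zone P∩zone Q|: x∈[1,7], y∈[5,6] → 6·1 = 6.
|zone P △ zone Q| = |zone P| + |zone Q| − 2·|zone P∩zone Q| = 36 + 18 − 12 = 42.00.

42.00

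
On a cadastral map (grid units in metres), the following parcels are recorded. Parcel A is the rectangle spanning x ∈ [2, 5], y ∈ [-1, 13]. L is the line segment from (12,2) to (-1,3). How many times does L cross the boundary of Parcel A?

2

The segment meets the boundary at (5,2.538), (2,2.769).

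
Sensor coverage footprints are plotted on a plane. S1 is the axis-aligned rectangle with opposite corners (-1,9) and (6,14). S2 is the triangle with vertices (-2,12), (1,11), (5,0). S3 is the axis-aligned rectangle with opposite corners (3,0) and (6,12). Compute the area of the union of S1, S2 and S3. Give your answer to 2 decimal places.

By inclusion–exclusion:
Individual areas: |S1| = 35, |S2| = 14.5, |S3| = 36.
|S1∩S2| = 4.9118.
|S1∩S3|: x∈[3,6], y∈[9,12] → 3·3 = 9.
|S2∩S3| = 2.0714.
|S1∩S2∩S3| = 0.
|S1 ∪ S2 ∪ S3| = 85.5 − 15.9832 + 0 = 69.52.

69.52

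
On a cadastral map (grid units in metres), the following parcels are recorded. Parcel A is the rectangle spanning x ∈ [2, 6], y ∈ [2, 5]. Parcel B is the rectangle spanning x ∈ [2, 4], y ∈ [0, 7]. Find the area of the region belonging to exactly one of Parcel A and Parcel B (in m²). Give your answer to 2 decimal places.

14.00

|Parcel A∩Parcel B|: x∈[2,4], y∈[2,5] → 2·3 = 6.
|Parcel A △ Parcel B| = |Parcel A| + |Parcel B| − 2·|Parcel A∩Parcel B| = 12 + 14 − 12 = 14.00.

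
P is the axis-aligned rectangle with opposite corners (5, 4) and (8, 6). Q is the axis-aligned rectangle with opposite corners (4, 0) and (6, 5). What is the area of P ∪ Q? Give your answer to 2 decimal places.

15.00

By inclusion–exclusion:
Individual areas: |P| = 6, |Q| = 10.
|P∩Q|: x∈[5,6], y∈[4,5] → 1·1 = 1.
|P ∪ Q| = 16 − 1 = 15.00.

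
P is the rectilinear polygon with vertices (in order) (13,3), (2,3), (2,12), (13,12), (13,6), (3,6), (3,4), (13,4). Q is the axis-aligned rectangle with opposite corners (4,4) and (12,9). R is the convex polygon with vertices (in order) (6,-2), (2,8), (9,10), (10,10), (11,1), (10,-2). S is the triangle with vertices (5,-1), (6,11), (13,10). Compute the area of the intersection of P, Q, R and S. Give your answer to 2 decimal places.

13.63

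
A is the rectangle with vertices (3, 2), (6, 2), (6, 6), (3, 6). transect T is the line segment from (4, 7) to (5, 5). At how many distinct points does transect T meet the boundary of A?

The segment meets the boundary at (4.5,6).

1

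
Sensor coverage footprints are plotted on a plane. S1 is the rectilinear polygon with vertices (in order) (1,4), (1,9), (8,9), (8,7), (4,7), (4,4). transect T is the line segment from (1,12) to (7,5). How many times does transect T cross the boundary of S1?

The segment meets the boundary at (5.286,7), (3.571,9).

2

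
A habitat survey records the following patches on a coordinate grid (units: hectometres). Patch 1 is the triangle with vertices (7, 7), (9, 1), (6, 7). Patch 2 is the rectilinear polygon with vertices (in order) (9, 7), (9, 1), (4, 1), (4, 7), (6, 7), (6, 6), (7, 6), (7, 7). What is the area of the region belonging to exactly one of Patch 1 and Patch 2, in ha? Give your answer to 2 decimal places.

|Patch 1| = 3, |Patch 2| = 29, |Patch 1∩Patch 2| = 2.25.
|Patch 1 △ Patch 2| = |Patch 1| + |Patch 2| − 2·|Patch 1∩Patch 2| = 3 + 29 − 4.5 = 27.50.

27.50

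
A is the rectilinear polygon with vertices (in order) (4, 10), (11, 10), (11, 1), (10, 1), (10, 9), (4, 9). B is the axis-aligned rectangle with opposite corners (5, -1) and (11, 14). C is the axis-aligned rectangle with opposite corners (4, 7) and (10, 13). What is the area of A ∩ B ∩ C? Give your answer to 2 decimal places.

5.00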